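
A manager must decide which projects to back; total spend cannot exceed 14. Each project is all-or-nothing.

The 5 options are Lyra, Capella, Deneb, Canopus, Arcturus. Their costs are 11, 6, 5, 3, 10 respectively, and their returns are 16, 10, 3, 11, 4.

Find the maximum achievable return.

Capella + Deneb + Canopus: cost 6 + 5 + 3 = 14 ≤ 14, return 10 + 3 + 11 = 24.
Lyra + Canopus: cost 11 + 3 = 14 ≤ 14, return 16 + 11 = 27.
Best is Lyra and Canopus with total return 27.

27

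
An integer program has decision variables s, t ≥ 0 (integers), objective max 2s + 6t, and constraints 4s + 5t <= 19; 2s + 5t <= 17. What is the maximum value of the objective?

20

(s,t)=(1,3) is feasible, giving 20.
(s,t)=(0,3) is feasible, giving 18.
(s,t)=(2,2) is feasible, giving 16.
The best lattice point is (1,3), giving 20.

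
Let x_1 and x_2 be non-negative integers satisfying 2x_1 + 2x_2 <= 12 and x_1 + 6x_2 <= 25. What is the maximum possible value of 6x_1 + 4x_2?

36

(x_1,x_2)=(6,0): 2·6+2·0=12≤12, 1·6+6·0=6≤25, objective 36.
(x_1,x_2)=(5,1): 2·5+2·1=12≤12, 1·5+6·1=11≤25, objective 34.
(x_1,x_2)=(5,0): 2·5+2·0=10≤12, 1·5+6·0=5≤25, objective 30.
Maximum is 36 at (x_1,x_2)=(6,0).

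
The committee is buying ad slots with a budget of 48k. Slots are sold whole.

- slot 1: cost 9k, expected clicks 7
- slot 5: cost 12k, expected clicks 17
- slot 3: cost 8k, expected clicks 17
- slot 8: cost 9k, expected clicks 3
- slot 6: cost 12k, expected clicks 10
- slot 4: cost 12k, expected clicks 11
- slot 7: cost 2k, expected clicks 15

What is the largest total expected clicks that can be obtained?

70

Allowing fractional choices, the relaxed optimum would be about 71.6, but ad slots are indivisible.
slot 5 + slot 3 + slot 6 + slot 4 + slot 7: cost 12 + 8 + 12 + 12 + 2 = 46 ≤ 48, expected clicks 17 + 17 + 10 + 11 + 15 = 70.
slot 1 + slot 5 + slot 3 + slot 6 + slot 7: cost 9 + 12 + 8 + 12 + 2 = 43 ≤ 48, expected clicks 7 + 17 + 17 + 10 + 15 = 66.
slot 1 + slot 5 + slot 3 + slot 4 + slot 7: cost 9 + 12 + 8 + 12 + 2 = 43 ≤ 48, expected clicks 7 + 17 + 17 + 11 + 15 = 67.
Best is slot 5, slot 3, slot 6, slot 4, and slot 7 with total expected clicks 70.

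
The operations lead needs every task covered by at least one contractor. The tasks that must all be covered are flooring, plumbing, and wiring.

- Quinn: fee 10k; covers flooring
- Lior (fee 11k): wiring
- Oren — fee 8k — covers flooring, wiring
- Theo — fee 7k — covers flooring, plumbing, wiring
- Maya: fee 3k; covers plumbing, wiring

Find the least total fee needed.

7

The greedy cost-per-new-task heuristic would pick Maya and Theo for 10, but a cheaper cover exists.
Theo alone covers flooring, plumbing, wiring — every task.
Total fee: 7.
No cover costs less than 7.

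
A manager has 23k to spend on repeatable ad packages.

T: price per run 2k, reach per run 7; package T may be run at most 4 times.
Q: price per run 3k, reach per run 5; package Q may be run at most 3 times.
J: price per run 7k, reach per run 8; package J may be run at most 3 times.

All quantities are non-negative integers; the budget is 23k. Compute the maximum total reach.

T has the best ratio (7/2); taking only T gives at most 4×7 = 28 (stopped by the supply cap of 4).
Mixing does better — 4×T, 2×Q, and 1×J: price 21 ≤ 23, reach 4·7 + 2·5 + 1·8 = 46.

46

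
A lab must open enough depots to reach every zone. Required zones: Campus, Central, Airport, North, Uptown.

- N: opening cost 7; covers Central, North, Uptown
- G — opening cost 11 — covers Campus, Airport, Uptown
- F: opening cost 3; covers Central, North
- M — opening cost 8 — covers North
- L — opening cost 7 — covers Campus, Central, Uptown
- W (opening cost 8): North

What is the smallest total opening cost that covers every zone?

The greedy cost-per-new-zone heuristic would pick F, L, and G for 21, but a cheaper cover exists.
Choose G and F: together they cover Campus, Central, Airport, North, Uptown — every zone.
Total opening cost: 11 + 3 = 14.
No cover costs less than 14.

14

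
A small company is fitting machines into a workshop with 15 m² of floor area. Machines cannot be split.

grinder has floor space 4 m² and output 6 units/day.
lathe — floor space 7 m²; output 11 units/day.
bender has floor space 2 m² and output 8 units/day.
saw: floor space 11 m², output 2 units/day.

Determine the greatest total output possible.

Allowing fractional choices, the relaxed optimum would be about 25.4, but machines are indivisible.
grinder + lathe: floor space 4 + 7 = 11 ≤ 15, output 6 + 11 = 17.
lathe + bender: floor space 7 + 2 = 9 ≤ 15, output 11 + 8 = 19.
grinder + lathe + bender: floor space 4 + 7 + 2 = 13 ≤ 15, output 6 + 11 + 8 = 25.
Best is grinder, lathe, and bender with total output 25.

25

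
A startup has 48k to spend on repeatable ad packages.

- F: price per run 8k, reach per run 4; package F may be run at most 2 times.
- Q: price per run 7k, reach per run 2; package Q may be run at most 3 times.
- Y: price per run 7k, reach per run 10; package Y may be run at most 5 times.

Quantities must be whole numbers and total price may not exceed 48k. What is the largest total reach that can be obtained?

54

1×F and 5×Y: price 43 ≤ 48, reach 1·4 + 5·10 = 54.
1×Q and 5×Y: price 42 ≤ 48, reach 1·2 + 5·10 = 52.
Best is 54.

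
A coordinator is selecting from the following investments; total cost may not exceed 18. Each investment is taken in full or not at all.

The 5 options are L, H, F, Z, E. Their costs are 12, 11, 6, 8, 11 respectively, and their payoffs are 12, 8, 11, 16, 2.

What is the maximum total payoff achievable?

27

Allowing fractional choices, the relaxed optimum would be about 31.0, but investments are indivisible.
F + Z: cost 6 + 8 = 14 ≤ 18, payoff 11 + 16 = 27.
H + F: cost 11 + 6 = 17 ≤ 18, payoff 8 + 11 = 19.
L + F: cost 12 + 6 = 18 ≤ 18, payoff 12 + 11 = 23.
Best is F and Z with total payoff 27.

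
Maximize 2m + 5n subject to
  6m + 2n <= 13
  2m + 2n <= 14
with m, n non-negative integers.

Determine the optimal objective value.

The continuous relaxation peaks at (0, 6.5) with value 32.50; rounding to a feasible lattice point costs some objective.
(m,n)=(0,6) is feasible, giving 30.
(m,n)=(0,5) is feasible, giving 25.
Maximum is 30 at (m,n)=(0,6).

30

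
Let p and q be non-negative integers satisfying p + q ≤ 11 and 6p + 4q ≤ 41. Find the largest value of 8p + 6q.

60

Relaxing integrality, the LP optimum is 61.50 at (p,q) = (0, 10.2), which is not an integer point.
(p,q)=(0,10): 1·0+1·10=10≤11, 6·0+4·10=40≤41, objective 60.
(p,q)=(0,9): 1·0+1·9=9≤11, 6·0+4·9=36≤41, objective 54.
Maximum is 60 at (p,q)=(0,10).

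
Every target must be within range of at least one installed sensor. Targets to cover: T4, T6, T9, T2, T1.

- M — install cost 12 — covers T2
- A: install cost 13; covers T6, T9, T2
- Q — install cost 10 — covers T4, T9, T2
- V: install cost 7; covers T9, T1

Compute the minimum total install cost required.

30

This is an integer covering problem.
Choose A, Q, and V: together they cover T4, T6, T9, T2, T1 — every target.
Total install cost: 13 + 10 + 7 = 30.
No cover costs less than 30.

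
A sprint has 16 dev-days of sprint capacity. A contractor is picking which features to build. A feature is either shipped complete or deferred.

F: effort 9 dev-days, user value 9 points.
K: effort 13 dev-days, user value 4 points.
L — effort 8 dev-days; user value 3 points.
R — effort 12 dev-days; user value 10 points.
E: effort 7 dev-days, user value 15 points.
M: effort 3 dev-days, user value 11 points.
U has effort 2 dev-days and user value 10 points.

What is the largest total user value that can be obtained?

36

F + M + U: effort 9 + 3 + 2 = 14 ≤ 16, user value 9 + 11 + 10 = 30.
E + M + U: effort 7 + 3 + 2 = 12 ≤ 16, user value 15 + 11 + 10 = 36.
Best is E, M, and U with total user value 36.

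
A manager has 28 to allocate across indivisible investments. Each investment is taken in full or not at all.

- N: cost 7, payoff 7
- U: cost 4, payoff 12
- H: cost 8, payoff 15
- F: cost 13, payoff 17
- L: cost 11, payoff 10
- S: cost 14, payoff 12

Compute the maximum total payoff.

44

N + H + F: cost 7 + 8 + 13 = 28 ≤ 28, payoff 7 + 15 + 17 = 39.
U + H + F: cost 4 + 8 + 13 = 25 ≤ 28, payoff 12 + 15 + 17 = 44.
U + H + S: cost 4 + 8 + 14 = 26 ≤ 28, payoff 12 + 15 + 12 = 39.
Best is U, H, and F with total payoff 44.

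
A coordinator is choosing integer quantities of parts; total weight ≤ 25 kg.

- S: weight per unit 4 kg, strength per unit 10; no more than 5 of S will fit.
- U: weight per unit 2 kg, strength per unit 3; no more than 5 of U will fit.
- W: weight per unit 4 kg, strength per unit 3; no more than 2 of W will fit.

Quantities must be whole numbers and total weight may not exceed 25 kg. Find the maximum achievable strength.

This is a bounded integer knapsack.
S has the best ratio (10/4); taking only S gives at most 5×10 = 50 (stopped by the supply cap of 5).
Mixing does better — 5×S and 2×U: weight 24 ≤ 25, strength 5·10 + 2·3 = 56.

56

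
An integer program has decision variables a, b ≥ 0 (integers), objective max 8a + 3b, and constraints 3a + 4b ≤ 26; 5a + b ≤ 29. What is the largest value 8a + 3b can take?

46

(a,b)=(5,2) is feasible, giving 46.
(a,b)=(5,1) is feasible, giving 43.
(a,b)=(4,3) is feasible, giving 41.
(a,b)=(4,2) is feasible, giving 38.
No feasible integer point exceeds 46.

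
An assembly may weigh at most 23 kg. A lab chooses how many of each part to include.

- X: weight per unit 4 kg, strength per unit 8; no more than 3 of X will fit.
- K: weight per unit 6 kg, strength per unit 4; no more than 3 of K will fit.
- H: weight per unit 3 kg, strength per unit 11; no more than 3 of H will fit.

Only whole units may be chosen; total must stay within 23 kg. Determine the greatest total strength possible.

H has the best ratio (11/3); taking only H gives at most 3×11 = 33 (stopped by the supply cap of 3).
Mixing does better — 3×X and 3×H: weight 21 ≤ 23, strength 3·8 + 3·11 = 57.

57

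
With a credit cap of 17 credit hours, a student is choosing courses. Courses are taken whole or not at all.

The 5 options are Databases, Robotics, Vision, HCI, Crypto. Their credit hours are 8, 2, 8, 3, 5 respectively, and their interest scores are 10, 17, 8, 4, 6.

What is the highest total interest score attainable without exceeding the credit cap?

33

Treat it as a binary knapsack problem.
Allowing fractional choices, the relaxed optimum would be about 35.8, but courses are indivisible.
Robotics + Vision + Crypto: credit hours 2 + 8 + 5 = 15 ≤ 17, interest score 17 + 8 + 6 = 31.
Databases + Robotics + Crypto: credit hours 8 + 2 + 5 = 15 ≤ 17, interest score 10 + 17 + 6 = 33.
Databases + Robotics + HCI: credit hours 8 + 2 + 3 = 13 ≤ 17, interest score 10 + 17 + 4 = 31.
Best is Databases, Robotics, and Crypto with total interest score 33.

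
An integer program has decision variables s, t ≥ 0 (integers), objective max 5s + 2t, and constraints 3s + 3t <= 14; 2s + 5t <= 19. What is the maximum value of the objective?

(s,t)=(4,0) is feasible, giving 20.
(s,t)=(3,1) is feasible, giving 17.
(s,t)=(3,0) is feasible, giving 15.
No feasible integer point exceeds 20.

20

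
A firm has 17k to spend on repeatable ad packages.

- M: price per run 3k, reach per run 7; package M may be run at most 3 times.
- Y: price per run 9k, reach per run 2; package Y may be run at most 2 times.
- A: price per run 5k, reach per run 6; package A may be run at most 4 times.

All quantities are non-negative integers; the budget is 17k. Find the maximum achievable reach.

M has the best ratio (7/3); taking only M gives at most 3×7 = 21 (stopped by the supply cap of 3).
Mixing does better — 3×M and 1×A: price 14 ≤ 17, reach 3·7 + 1·6 = 27.

27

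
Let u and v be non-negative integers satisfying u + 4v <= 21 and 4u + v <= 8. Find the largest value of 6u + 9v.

Relaxing integrality, the LP optimum is 50.00 at (u,v) = (0.733, 5.07), which is not an integer point.
(u,v)=(0,5): 1·0+4·5=20≤21, 4·0+1·5=5≤8, objective 45.
(u,v)=(1,4): 1·1+4·4=17≤21, 4·1+1·4=8≤8, objective 42.
(u,v)=(0,4): 1·0+4·4=16≤21, 4·0+1·4=4≤8, objective 36.
The best lattice point is (0,5), giving 45.

45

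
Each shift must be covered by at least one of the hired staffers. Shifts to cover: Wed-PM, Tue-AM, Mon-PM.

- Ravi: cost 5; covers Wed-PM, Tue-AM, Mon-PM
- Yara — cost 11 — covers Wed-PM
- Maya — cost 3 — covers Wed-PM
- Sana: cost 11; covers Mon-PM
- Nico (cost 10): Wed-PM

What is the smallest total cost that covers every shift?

This is a weighted set-cover instance.
Ravi alone covers Wed-PM, Tue-AM, Mon-PM — every shift.
Total cost: 5.
No cover costs less than 5.

5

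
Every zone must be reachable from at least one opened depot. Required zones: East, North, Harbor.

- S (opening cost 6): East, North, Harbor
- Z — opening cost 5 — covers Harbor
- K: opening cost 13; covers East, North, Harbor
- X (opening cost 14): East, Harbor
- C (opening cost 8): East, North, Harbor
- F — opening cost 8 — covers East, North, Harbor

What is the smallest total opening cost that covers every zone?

6

S alone covers East, North, Harbor — every zone.
Total opening cost: 6.
No cover costs less than 6.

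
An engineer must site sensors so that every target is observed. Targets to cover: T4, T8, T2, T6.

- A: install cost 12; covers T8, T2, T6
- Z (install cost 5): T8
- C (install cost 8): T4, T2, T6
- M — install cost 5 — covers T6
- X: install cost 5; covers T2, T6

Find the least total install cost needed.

13

The greedy cost-per-new-target heuristic would pick X, Z, and C for 18, but a cheaper cover exists.
Choose Z and C: together they cover T4, T8, T2, T6 — every target.
Total install cost: 5 + 8 = 13.
No cover costs less than 13.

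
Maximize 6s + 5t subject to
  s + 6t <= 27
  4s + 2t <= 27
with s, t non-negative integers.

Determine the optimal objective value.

Relaxing integrality, the LP optimum is 47.86 at (s,t) = (4.91, 3.68), which is not an integer point.
(s,t)=(5,3): 1·5+6·3=23≤27, 4·5+2·3=26≤27, objective 45.
(s,t)=(5,2): 1·5+6·2=17≤27, 4·5+2·2=24≤27, objective 40.
Maximum is 45 at (s,t)=(5,3).

45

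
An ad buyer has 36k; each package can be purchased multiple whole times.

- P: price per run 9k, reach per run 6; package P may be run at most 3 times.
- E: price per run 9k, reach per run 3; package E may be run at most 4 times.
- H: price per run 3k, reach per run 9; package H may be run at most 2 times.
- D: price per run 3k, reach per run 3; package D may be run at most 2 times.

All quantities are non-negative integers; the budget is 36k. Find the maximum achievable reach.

H has the best ratio (9/3); taking only H gives at most 2×9 = 18 (stopped by the supply cap of 2).
Mixing does better — 3×P, 2×H, and 1×D: price 36 ≤ 36, reach 3·6 + 2·9 + 1·3 = 39.

39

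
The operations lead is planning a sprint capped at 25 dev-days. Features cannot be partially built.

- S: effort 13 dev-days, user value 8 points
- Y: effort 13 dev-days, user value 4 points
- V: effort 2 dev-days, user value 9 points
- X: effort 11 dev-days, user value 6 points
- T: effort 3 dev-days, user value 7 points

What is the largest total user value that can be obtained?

24

Allowing fractional choices, the relaxed optimum would be about 27.8, but features are indivisible.
V + X + T: effort 2 + 11 + 3 = 16 ≤ 25, user value 9 + 6 + 7 = 22.
S + V + T: effort 13 + 2 + 3 = 18 ≤ 25, user value 8 + 9 + 7 = 24.
Y + V + T: effort 13 + 2 + 3 = 18 ≤ 25, user value 4 + 9 + 7 = 20.
Best is S, V, and T with total user value 24.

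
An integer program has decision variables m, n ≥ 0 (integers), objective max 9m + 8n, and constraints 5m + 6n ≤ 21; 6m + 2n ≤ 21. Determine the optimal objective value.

(m,n)=(3,1): 5·3+6·1=21≤21, 6·3+2·1=20≤21, objective 35.
(m,n)=(3,0): 5·3+6·0=15≤21, 6·3+2·0=18≤21, objective 27.
No feasible integer point exceeds 35.

35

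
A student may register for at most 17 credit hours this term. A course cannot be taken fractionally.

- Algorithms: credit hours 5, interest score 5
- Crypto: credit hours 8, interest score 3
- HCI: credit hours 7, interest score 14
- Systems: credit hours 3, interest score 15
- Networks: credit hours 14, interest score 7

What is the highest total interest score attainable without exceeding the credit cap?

34

This is an integer program with binary decision variables.
HCI + Systems: credit hours 7 + 3 = 10 ≤ 17, interest score 14 + 15 = 29.
Algorithms + Crypto + Systems: credit hours 5 + 8 + 3 = 16 ≤ 17, interest score 5 + 3 + 15 = 23.
Algorithms + HCI + Systems: credit hours 5 + 7 + 3 = 15 ≤ 17, interest score 5 + 14 + 15 = 34.
Best is Algorithms, HCI, and Systems with total interest score 34.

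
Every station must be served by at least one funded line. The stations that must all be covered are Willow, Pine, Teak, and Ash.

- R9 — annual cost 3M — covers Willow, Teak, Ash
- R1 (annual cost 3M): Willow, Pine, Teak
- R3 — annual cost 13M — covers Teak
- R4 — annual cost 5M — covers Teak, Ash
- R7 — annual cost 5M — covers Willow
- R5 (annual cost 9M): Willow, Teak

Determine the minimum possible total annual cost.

6

This is a weighted set-cover instance.
Choose R9 and R1: together they cover Willow, Pine, Teak, Ash — every station.
Total annual cost: 3 + 3 = 6.
No cover costs less than 6.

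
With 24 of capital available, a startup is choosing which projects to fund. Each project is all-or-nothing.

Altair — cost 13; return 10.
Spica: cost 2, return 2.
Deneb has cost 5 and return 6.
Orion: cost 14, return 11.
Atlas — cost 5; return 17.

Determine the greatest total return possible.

Allowing fractional choices, the relaxed optimum would be about 34.4, but projects are indivisible.
Altair + Deneb + Atlas: cost 13 + 5 + 5 = 23 ≤ 24, return 10 + 6 + 17 = 33.
Deneb + Orion + Atlas: cost 5 + 14 + 5 = 24 ≤ 24, return 6 + 11 + 17 = 34.
Best is Deneb, Orion, and Atlas with total return 34.

34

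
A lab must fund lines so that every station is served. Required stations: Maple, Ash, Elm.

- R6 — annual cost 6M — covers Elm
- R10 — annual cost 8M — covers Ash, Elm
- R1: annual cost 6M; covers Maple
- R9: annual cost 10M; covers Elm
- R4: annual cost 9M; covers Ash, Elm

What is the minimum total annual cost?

14

Choose R10 and R1: together they cover Maple, Ash, Elm — every station.
Total annual cost: 8 + 6 = 14.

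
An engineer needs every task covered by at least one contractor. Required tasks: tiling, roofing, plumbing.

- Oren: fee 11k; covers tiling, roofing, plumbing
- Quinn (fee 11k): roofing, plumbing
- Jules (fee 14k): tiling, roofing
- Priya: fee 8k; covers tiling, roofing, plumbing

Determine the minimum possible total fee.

Priya alone covers tiling, roofing, plumbing — every task.
Total fee: 8.
No cover costs less than 8.

8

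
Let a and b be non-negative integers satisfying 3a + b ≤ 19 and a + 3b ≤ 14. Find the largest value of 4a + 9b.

47

The continuous relaxation peaks at (5.38, 2.88) with value 47.38; rounding to a feasible lattice point costs some objective.
(a,b)=(5,3): 3·5+1·3=18≤19, 1·5+3·3=14≤14, objective 47.
(a,b)=(4,3): 3·4+1·3=15≤19, 1·4+3·3=13≤14, objective 43.
(a,b)=(5,2): 3·5+1·2=17≤19, 1·5+3·2=11≤14, objective 38.
Maximum is 47 at (a,b)=(5,3).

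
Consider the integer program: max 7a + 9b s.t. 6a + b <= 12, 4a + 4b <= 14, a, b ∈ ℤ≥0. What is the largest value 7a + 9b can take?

(a,b)=(0,3): 6·0+1·3=3≤12, 4·0+4·3=12≤14, objective 27.
(a,b)=(1,2): 6·1+1·2=8≤12, 4·1+4·2=12≤14, objective 25.
(a,b)=(0,2): 6·0+1·2=2≤12, 4·0+4·2=8≤14, objective 18.
Maximum is 27 at (a,b)=(0,3).

27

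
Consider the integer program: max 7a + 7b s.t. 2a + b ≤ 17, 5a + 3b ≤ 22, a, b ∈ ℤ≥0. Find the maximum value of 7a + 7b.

(a,b)=(0,7): 2·0+1·7=7≤17, 5·0+3·7=21≤22, objective 49.
(a,b)=(0,6): 2·0+1·6=6≤17, 5·0+3·6=18≤22, objective 42.
No feasible integer point exceeds 49.

49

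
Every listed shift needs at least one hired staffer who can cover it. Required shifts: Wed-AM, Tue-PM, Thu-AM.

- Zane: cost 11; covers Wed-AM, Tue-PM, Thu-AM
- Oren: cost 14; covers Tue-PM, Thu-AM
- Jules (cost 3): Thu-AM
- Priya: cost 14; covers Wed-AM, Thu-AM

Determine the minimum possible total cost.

Zane alone covers Wed-AM, Tue-PM, Thu-AM — every shift.
Total cost: 11.

11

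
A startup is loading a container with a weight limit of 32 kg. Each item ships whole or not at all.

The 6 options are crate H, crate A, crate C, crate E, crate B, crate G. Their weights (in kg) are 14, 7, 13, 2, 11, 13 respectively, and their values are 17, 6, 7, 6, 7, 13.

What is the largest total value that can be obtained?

36

Take crate H, crate E, and crate G: weight 14 + 2 + 13 = 29 ≤ 32, value 17 + 6 + 13 = 36.
No other feasible combination does better.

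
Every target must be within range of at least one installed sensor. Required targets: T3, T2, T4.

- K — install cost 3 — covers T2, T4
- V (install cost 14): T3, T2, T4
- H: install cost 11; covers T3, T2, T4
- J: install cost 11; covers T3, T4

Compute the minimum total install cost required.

11

The greedy cost-per-new-target heuristic would pick K and H for 14, but a cheaper cover exists.
H alone covers T3, T2, T4 — every target.
Total install cost: 11.
No cover costs less than 11.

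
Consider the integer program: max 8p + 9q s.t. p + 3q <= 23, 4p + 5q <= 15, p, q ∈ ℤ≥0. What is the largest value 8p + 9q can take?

27

Relaxing integrality, the LP optimum is 30.00 at (p,q) = (3.75, 0), which is not an integer point.
(p,q)=(0,3): 1·0+3·3=9≤23, 4·0+5·3=15≤15, objective 27.
(p,q)=(1,2): 1·1+3·2=7≤23, 4·1+5·2=14≤15, objective 26.
(p,q)=(2,1): 1·2+3·1=5≤23, 4·2+5·1=13≤15, objective 25.
Maximum is 27 at (p,q)=(0,3).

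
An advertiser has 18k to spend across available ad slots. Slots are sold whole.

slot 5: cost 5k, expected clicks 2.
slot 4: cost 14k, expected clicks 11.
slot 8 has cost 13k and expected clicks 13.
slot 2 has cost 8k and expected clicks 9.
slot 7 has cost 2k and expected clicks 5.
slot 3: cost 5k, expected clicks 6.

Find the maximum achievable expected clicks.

Allowing fractional choices, the relaxed optimum would be about 23.0, but ad slots are indivisible.
slot 2 + slot 7 + slot 3: cost 8 + 2 + 5 = 15 ≤ 18, expected clicks 9 + 5 + 6 = 20.
slot 8 + slot 3: cost 13 + 5 = 18 ≤ 18, expected clicks 13 + 6 = 19.
Best is slot 2, slot 7, and slot 3 with total expected clicks 20.

20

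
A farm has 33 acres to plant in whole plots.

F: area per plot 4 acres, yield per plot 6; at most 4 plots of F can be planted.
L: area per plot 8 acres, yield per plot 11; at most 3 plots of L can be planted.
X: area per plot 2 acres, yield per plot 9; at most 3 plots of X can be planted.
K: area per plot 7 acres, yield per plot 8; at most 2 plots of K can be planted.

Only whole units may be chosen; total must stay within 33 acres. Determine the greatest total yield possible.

This is a bounded integer knapsack.
1×F, 2×L, 3×X, and 1×K: area 33 ≤ 33, yield 1·6 + 2·11 + 3·9 + 1·8 = 63.
3×F, 1×L, 3×X, and 1×K: area 33 ≤ 33, yield 3·6 + 1·11 + 3·9 + 1·8 = 64.
Best is 64.

64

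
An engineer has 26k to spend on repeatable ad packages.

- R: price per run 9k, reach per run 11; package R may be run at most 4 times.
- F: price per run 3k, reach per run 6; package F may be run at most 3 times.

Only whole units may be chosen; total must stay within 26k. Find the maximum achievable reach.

2×R and 2×F: price 24 ≤ 26, reach 2·11 + 2·6 = 34.
1×R and 3×F: price 18 ≤ 26, reach 1·11 + 3·6 = 29.
Best is 34.

34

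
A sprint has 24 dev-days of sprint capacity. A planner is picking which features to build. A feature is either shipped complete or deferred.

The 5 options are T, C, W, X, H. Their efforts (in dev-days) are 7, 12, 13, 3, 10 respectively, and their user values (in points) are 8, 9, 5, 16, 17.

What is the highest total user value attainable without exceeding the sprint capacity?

Allowing fractional choices, the relaxed optimum would be about 44.0, but features are indivisible.
X + H: effort 3 + 10 = 13 ≤ 24, user value 16 + 17 = 33.
T + X + H: effort 7 + 3 + 10 = 20 ≤ 24, user value 8 + 16 + 17 = 41.
Best is T, X, and H with total user value 41.

41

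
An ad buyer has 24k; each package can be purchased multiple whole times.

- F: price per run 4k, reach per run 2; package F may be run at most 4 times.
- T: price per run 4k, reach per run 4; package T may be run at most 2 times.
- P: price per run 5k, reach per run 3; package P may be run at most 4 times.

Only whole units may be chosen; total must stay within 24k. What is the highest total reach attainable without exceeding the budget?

1×T and 4×P: price 24 ≤ 24, reach 1·4 + 4·3 = 16.
2×T and 3×P: price 23 ≤ 24, reach 2·4 + 3·3 = 17.
Best is 17.

17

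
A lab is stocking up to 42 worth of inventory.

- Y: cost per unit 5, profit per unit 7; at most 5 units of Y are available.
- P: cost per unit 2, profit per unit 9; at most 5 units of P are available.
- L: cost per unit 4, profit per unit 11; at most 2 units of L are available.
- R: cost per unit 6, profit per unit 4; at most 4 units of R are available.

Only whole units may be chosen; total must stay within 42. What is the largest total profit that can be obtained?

95

This is a bounded integer knapsack.
P has the best ratio (9/2); taking only P gives at most 5×9 = 45 (stopped by the supply cap of 5).
Mixing does better — 4×Y, 5×P, and 2×L: cost 38 ≤ 42, profit 4·7 + 5·9 + 2·11 = 95.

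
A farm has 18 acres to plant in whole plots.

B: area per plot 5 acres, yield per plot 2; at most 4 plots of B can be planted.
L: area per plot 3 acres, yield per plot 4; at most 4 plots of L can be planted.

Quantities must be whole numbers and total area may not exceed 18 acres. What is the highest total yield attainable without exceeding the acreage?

18

4×L: area 12 ≤ 18, yield 4·4 = 16.
1×B and 4×L: area 17 ≤ 18, yield 1·2 + 4·4 = 18.
Best is 18.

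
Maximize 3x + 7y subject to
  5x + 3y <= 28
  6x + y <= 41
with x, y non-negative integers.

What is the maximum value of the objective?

63

(x,y)=(0,9) is feasible, giving 63.
(x,y)=(0,8) is feasible, giving 56.
The best lattice point is (0,9), giving 63.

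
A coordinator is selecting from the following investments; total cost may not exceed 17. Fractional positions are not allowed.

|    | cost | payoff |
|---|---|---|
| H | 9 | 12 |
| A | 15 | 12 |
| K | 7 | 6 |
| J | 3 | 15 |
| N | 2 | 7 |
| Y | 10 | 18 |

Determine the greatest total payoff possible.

Allowing fractional choices, the relaxed optimum would be about 42.7, but investments are indivisible.
J + Y: cost 3 + 10 = 13 ≤ 17, payoff 15 + 18 = 33.
H + J + N: cost 9 + 3 + 2 = 14 ≤ 17, payoff 12 + 15 + 7 = 34.
J + N + Y: cost 3 + 2 + 10 = 15 ≤ 17, payoff 15 + 7 + 18 = 40.
Best is J, N, and Y with total payoff 40.

40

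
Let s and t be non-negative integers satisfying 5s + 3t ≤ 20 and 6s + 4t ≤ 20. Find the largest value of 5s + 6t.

30

(s,t)=(0,5): 5·0+3·5=15≤20, 6·0+4·5=20≤20, objective 30.
(s,t)=(0,4): 5·0+3·4=12≤20, 6·0+4·4=16≤20, objective 24.
No feasible integer point exceeds 30.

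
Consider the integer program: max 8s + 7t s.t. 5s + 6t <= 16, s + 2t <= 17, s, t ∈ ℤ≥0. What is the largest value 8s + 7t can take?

(s,t)=(3,0): 5·3+6·0=15≤16, 1·3+2·0=3≤17, objective 24.
(s,t)=(2,1): 5·2+6·1=16≤16, 1·2+2·1=4≤17, objective 23.
No feasible integer point exceeds 24.

24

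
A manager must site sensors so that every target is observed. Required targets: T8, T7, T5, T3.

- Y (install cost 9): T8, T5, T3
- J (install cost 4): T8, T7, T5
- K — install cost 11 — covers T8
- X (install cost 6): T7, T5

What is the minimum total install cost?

13

This is an integer covering problem.
Choose Y and J: together they cover T8, T7, T5, T3 — every target.
Total install cost: 9 + 4 = 13.
No cover costs less than 13.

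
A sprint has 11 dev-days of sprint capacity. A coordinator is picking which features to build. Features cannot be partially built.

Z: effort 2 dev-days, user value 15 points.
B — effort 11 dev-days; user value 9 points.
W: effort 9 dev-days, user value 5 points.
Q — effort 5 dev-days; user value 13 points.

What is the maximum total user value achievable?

28

Allowing fractional choices, the relaxed optimum would be about 31.3, but features are indivisible.
Z + W: effort 2 + 9 = 11 ≤ 11, user value 15 + 5 = 20.
Z + Q: effort 2 + 5 = 7 ≤ 11, user value 15 + 13 = 28.
Best is Z and Q with total user value 28.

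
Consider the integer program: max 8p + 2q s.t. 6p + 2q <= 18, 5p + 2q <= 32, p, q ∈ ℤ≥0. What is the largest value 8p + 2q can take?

24

(p,q)=(3,0): 6·3+2·0=18≤18, 5·3+2·0=15≤32, objective 24.
(p,q)=(2,1): 6·2+2·1=14≤18, 5·2+2·1=12≤32, objective 18.
The best lattice point is (3,0), giving 24.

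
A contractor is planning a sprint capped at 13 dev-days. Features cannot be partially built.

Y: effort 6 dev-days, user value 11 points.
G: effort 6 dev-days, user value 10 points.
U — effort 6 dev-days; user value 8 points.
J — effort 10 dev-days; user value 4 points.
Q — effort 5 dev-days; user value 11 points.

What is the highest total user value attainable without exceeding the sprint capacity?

Take Y and Q: effort 6 + 5 = 11 ≤ 13, user value 11 + 11 = 22.
No other feasible combination does better.

22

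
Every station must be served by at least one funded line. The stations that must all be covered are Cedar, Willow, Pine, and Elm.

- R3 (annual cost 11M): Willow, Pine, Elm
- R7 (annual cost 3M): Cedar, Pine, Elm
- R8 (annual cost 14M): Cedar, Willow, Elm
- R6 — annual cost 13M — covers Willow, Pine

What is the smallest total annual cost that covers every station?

Choose R3 and R7: together they cover Cedar, Willow, Pine, Elm — every station.
Total annual cost: 11 + 3 = 14.

14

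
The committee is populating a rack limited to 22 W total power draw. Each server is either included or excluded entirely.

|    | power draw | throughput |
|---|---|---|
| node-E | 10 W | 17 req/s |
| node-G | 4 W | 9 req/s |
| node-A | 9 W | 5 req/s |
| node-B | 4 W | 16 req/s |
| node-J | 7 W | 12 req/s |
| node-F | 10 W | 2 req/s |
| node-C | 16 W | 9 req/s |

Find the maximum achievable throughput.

Treat it as a binary knapsack problem.
node-E + node-G + node-B: power draw 10 + 4 + 4 = 18 ≤ 22, throughput 17 + 9 + 16 = 42.
node-E + node-B + node-J: power draw 10 + 4 + 7 = 21 ≤ 22, throughput 17 + 16 + 12 = 45.
node-E + node-G + node-J: power draw 10 + 4 + 7 = 21 ≤ 22, throughput 17 + 9 + 12 = 38.
Best is node-E, node-B, and node-J with total throughput 45.

45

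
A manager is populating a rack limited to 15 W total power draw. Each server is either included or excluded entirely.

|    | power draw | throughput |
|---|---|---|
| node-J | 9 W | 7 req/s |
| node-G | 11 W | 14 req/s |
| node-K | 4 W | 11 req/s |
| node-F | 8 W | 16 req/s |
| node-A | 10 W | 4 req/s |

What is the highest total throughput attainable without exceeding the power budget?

27

Treat it as a binary knapsack problem.
Allowing fractional choices, the relaxed optimum would be about 30.8, but servers are indivisible.
node-G + node-K: power draw 11 + 4 = 15 ≤ 15, throughput 14 + 11 = 25.
node-K + node-F: power draw 4 + 8 = 12 ≤ 15, throughput 11 + 16 = 27.
node-J + node-K: power draw 9 + 4 = 13 ≤ 15, throughput 7 + 11 = 18.
Best is node-K and node-F with total throughput 27.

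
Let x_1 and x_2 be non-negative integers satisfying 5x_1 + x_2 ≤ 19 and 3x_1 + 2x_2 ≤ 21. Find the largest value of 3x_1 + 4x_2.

40

Relaxing integrality, the LP optimum is 42.00 at (x_1,x_2) = (0, 10.5), which is not an integer point.
(x_1,x_2)=(0,10): 5·0+1·10=10≤19, 3·0+2·10=20≤21, objective 40.
(x_1,x_2)=(1,9): 5·1+1·9=14≤19, 3·1+2·9=21≤21, objective 39.
No feasible integer point exceeds 40.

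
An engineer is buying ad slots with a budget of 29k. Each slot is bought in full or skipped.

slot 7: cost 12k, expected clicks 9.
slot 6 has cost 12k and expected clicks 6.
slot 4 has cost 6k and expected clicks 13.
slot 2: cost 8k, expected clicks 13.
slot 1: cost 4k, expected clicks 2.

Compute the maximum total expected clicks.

Take slot 7, slot 4, and slot 2: cost 12 + 6 + 8 = 26 ≤ 29, expected clicks 9 + 13 + 13 = 35.
No other feasible combination does better.

35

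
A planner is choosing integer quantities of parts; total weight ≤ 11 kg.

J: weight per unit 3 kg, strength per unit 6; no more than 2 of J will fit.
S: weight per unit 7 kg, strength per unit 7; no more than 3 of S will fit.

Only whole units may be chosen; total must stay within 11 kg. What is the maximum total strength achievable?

1×J and 1×S: weight 10 ≤ 11, strength 1·6 + 1·7 = 13.
2×J: weight 6 ≤ 11, strength 2·6 = 12.
Best is 13.

13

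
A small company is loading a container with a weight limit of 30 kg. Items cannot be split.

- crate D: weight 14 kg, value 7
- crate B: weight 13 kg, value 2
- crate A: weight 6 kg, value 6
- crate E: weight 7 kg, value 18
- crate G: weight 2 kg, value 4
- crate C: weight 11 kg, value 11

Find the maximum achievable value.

Take crate A, crate E, crate G, and crate C: weight 6 + 7 + 2 + 11 = 26 ≤ 30, value 6 + 18 + 4 + 11 = 39.
No other feasible combination does better.

39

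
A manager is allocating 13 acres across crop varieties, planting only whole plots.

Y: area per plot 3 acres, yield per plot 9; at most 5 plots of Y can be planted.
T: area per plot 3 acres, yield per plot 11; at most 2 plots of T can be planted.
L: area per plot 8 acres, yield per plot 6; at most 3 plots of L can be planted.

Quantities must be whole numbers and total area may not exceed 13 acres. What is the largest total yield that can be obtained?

This is a bounded integer knapsack.
3×Y and 1×T: area 12 ≤ 13, yield 3·9 + 1·11 = 38.
2×Y and 2×T: area 12 ≤ 13, yield 2·9 + 2·11 = 40.
Best is 40.

40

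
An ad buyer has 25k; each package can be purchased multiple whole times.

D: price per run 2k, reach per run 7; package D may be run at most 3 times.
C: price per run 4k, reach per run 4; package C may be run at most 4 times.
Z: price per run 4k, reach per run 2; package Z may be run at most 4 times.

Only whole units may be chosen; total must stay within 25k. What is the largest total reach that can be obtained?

37

D has the best ratio (7/2); taking only D gives at most 3×7 = 21 (stopped by the supply cap of 3).
Mixing does better — 3×D and 4×C: price 22 ≤ 25, reach 3·7 + 4·4 = 37.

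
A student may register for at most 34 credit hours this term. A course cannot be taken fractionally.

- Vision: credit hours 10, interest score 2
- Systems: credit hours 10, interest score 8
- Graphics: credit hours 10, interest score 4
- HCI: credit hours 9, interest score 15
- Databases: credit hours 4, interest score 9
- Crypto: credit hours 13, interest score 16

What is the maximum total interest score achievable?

Take HCI, Databases, and Crypto: credit hours 9 + 4 + 13 = 26 ≤ 34, interest score 15 + 9 + 16 = 40.
No other feasible combination does better.

40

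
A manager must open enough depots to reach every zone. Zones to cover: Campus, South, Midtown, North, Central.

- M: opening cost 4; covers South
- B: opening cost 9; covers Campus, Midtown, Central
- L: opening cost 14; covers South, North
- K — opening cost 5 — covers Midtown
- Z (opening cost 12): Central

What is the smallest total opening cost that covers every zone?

23

The greedy cost-per-new-zone heuristic would pick B, M, and L for 27, but a cheaper cover exists.
Choose B and L: together they cover Campus, South, Midtown, North, Central — every zone.
Total opening cost: 9 + 14 = 23.
No cover costs less than 23.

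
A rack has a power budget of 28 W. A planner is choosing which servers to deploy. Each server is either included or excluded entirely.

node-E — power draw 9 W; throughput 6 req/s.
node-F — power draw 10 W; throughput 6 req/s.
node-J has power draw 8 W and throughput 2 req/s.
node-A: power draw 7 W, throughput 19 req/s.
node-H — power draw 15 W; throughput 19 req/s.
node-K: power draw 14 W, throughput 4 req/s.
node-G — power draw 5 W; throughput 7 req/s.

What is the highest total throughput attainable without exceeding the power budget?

node-A + node-H: power draw 7 + 15 = 22 ≤ 28, throughput 19 + 19 = 38.
node-A + node-H + node-G: power draw 7 + 15 + 5 = 27 ≤ 28, throughput 19 + 19 + 7 = 45.
Best is node-A, node-H, and node-G with total throughput 45.

45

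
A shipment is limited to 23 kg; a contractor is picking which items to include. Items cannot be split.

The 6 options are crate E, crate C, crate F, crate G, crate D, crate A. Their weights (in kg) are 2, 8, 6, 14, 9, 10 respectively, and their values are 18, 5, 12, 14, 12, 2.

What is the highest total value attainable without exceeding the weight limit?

This is an integer program with binary decision variables.
Take crate E, crate F, and crate G: weight 2 + 6 + 14 = 22 ≤ 23, value 18 + 12 + 14 = 44.
No other feasible combination does better.

44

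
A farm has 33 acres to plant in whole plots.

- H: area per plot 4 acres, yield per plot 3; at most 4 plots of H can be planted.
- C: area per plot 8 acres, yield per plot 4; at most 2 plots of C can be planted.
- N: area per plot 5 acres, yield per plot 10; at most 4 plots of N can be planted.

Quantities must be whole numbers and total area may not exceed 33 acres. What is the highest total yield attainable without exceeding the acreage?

49

N has the best ratio (10/5); taking only N gives at most 4×10 = 40 (stopped by the supply cap of 4).
Mixing does better — 3×H and 4×N: area 32 ≤ 33, yield 3·3 + 4·10 = 49.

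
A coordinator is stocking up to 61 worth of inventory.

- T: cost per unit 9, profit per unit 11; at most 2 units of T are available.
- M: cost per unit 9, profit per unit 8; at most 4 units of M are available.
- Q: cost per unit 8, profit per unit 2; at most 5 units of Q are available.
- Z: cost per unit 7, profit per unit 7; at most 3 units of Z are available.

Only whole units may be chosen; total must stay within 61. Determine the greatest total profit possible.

61

2×T, 3×M, and 2×Z: cost 59 ≤ 61, profit 2·11 + 3·8 + 2·7 = 60.
2×T, 4×M, and 1×Z: cost 61 ≤ 61, profit 2·11 + 4·8 + 1·7 = 61.
Best is 61.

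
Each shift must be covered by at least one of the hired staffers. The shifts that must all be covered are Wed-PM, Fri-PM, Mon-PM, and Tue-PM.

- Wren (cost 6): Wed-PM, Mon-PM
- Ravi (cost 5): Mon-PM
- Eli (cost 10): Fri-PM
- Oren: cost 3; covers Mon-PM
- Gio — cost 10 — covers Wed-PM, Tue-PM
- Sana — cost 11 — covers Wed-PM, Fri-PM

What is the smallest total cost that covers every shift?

23

This is a weighted set-cover instance.
The greedy cost-per-new-shift heuristic would pick Wren, Eli, and Gio for 26, but a cheaper cover exists.
Choose Eli, Oren, and Gio: together they cover Wed-PM, Fri-PM, Mon-PM, Tue-PM — every shift.
Total cost: 10 + 3 + 10 = 23.
No cover costs less than 23.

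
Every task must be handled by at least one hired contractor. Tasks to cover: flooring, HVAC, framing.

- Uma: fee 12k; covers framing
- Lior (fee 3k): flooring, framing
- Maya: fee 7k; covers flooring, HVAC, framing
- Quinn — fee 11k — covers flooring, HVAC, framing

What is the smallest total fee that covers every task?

7

This is an integer covering problem.
Maya alone covers flooring, HVAC, framing — every task.
Total fee: 7.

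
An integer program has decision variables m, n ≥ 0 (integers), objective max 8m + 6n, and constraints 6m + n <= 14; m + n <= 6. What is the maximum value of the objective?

(m,n)=(1,5): 6·1+1·5=11≤14, 1·1+1·5=6≤6, objective 38.
(m,n)=(0,6): 6·0+1·6=6≤14, 1·0+1·6=6≤6, objective 36.
(m,n)=(1,4): 6·1+1·4=10≤14, 1·1+1·4=5≤6, objective 32.
No feasible integer point exceeds 38.

38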